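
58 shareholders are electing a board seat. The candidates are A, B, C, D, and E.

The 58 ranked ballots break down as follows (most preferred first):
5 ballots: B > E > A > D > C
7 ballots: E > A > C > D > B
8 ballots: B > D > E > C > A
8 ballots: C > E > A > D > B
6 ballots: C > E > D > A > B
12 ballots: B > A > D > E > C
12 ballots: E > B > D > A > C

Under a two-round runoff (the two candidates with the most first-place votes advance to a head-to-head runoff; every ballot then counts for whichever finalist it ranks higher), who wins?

E

Round 1 first-place votes: A 0, B 25, C 14, D 0, E 19. B and E advance.
Runoff: B is ranked above E on 25 ballots, E above B on 33.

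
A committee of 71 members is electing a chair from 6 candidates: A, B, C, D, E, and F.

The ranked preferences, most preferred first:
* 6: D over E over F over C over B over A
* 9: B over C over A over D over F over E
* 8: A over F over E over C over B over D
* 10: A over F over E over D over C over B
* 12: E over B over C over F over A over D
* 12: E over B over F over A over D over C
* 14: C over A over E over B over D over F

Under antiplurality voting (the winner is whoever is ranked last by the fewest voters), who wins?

Last-place votes: A 6, B 10, C 12, D 20, E 9, F 14.

A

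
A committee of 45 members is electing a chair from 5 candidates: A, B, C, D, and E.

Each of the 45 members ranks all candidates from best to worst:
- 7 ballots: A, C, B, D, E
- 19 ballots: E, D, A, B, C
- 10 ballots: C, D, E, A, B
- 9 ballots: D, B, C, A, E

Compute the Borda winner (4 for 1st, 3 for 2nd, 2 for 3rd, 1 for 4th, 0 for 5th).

D

A: 7×4 + 19×2 + 10×1 + 9×1 = 85
B: 7×2 + 19×1 + 10×0 + 9×3 = 60
C: 7×3 + 19×0 + 10×4 + 9×2 = 79
D: 7×1 + 19×3 + 10×3 + 9×4 = 130
E: 7×0 + 19×4 + 10×2 + 9×0 = 96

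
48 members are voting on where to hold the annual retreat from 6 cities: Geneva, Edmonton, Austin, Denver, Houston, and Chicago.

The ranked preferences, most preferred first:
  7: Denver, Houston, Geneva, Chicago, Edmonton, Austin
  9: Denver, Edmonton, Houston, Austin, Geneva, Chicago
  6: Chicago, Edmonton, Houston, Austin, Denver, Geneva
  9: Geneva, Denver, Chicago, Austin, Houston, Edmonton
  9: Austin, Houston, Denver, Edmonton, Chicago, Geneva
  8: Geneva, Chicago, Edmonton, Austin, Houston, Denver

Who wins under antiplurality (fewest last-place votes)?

Houston

Last-place votes: Geneva 15, Edmonton 9, Austin 7, Denver 8, Houston 0, Chicago 9.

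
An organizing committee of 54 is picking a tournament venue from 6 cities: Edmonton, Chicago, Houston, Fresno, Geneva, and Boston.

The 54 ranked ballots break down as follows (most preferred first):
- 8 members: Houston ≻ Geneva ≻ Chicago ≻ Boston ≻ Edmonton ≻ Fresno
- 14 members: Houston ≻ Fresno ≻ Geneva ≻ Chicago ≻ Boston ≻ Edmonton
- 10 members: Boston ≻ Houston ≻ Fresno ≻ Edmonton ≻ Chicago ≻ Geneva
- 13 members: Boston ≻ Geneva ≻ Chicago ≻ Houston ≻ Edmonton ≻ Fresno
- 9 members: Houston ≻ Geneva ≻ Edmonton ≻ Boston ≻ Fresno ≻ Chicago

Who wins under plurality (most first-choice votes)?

Houston

First-place votes: Edmonton 0, Chicago 0, Houston 31, Fresno 0, Geneva 0, Boston 23.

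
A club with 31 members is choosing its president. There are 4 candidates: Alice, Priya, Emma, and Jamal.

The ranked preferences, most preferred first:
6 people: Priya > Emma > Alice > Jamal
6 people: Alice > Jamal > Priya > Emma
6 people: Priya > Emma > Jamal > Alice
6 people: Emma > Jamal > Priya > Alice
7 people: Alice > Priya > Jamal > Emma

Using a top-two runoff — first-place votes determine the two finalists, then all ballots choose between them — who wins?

Priya

Round 1 first-place votes: Alice 13, Priya 12, Emma 6, Jamal 0. Alice and Priya advance.
Runoff: Alice is ranked above Priya on 13 ballots, Priya above Alice on 18.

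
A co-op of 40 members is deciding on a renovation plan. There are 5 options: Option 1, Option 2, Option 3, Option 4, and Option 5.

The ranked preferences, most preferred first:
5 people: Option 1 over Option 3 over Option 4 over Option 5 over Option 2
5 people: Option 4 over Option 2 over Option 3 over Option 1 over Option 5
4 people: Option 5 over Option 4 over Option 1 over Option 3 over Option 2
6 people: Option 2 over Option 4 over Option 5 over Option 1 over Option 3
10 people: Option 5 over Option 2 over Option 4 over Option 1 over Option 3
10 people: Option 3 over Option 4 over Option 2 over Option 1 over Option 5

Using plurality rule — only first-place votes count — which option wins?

First-place votes: Option 1 5, Option 2 6, Option 3 10, Option 4 5, Option 5 14.

Option 5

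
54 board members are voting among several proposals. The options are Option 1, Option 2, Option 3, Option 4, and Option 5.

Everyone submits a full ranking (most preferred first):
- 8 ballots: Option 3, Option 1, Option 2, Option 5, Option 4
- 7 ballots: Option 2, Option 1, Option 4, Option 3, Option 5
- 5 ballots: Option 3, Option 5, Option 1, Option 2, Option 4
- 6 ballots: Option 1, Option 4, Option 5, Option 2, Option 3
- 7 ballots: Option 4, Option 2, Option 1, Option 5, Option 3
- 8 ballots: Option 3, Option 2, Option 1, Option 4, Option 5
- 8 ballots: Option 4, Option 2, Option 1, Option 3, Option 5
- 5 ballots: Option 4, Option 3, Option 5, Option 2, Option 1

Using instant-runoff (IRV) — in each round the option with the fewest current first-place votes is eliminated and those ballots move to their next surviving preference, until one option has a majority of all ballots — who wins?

Round 1: Option 1 6, Option 2 7, Option 3 21, Option 4 20, Option 5 0. Option 5 eliminated.
Round 2: Option 1 6, Option 2 7, Option 3 21, Option 4 20. Option 1 eliminated.
Round 3: Option 2 7, Option 3 21, Option 4 26. Option 2 eliminated.
Round 4: Option 3 21, Option 4 33. Option 4 has a majority (≥28).

Option 4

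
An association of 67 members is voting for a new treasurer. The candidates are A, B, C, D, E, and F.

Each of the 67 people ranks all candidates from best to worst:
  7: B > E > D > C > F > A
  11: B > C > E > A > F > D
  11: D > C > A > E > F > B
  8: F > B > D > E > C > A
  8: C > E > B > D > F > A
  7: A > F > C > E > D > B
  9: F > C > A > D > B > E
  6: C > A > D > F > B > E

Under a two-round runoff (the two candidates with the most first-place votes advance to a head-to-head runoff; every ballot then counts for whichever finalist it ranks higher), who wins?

F

Round 1 first-place votes: A 7, B 18, C 14, D 11, E 0, F 17. B and F advance.
Runoff: B is ranked above F on 26 ballots, F above B on 41.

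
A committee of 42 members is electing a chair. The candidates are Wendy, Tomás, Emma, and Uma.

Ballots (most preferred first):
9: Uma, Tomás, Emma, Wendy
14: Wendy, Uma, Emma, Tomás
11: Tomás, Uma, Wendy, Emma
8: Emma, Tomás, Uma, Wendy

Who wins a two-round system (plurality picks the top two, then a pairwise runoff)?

Tomás

Round 1 first-place votes: Wendy 14, Tomás 11, Emma 8, Uma 9. Wendy and Tomás advance.
Runoff: Wendy is ranked above Tomás on 14 ballots, Tomás above Wendy on 28.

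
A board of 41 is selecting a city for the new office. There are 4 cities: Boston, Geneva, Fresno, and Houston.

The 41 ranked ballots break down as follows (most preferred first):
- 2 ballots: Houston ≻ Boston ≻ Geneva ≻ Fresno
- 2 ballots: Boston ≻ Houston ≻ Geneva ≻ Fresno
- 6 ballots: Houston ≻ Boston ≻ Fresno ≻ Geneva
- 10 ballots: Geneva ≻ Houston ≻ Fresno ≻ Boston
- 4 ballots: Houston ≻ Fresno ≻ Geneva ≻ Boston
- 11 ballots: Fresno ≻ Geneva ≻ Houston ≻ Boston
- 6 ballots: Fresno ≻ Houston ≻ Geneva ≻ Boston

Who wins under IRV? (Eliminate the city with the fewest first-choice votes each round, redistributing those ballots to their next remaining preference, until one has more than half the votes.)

Houston

Round 1: Boston 2, Geneva 10, Fresno 17, Houston 12. Boston eliminated.
Round 2: Geneva 10, Fresno 17, Houston 14. Geneva eliminated.
Round 3: Fresno 17, Houston 24. Houston has a majority (≥21).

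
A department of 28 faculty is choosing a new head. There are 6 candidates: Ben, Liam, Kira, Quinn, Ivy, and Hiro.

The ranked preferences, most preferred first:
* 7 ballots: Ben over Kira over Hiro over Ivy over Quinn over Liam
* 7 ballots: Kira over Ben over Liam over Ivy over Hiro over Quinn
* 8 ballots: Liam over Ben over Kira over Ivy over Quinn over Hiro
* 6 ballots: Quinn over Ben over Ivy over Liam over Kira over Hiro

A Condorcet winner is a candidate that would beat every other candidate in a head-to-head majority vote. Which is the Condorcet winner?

Ben vs Liam: 20–8
Ben vs Kira: 21–7
Ben vs Quinn: 22–6
Ben vs Ivy: 28–0
Ben vs Hiro: 28–0
Ben beats every other candidate.

Ben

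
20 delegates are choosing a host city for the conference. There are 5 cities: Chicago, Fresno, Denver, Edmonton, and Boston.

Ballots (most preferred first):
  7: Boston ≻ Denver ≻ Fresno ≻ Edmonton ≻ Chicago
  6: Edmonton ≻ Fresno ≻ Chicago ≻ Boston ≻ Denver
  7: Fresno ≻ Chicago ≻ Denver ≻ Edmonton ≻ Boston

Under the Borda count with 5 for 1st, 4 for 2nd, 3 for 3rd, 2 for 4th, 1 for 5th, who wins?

Chicago: 7×1 + 6×3 + 7×4 = 53
Fresno: 7×3 + 6×4 + 7×5 = 80
Denver: 7×4 + 6×1 + 7×3 = 55
Edmonton: 7×2 + 6×5 + 7×2 = 58
Boston: 7×5 + 6×2 + 7×1 = 54

Fresno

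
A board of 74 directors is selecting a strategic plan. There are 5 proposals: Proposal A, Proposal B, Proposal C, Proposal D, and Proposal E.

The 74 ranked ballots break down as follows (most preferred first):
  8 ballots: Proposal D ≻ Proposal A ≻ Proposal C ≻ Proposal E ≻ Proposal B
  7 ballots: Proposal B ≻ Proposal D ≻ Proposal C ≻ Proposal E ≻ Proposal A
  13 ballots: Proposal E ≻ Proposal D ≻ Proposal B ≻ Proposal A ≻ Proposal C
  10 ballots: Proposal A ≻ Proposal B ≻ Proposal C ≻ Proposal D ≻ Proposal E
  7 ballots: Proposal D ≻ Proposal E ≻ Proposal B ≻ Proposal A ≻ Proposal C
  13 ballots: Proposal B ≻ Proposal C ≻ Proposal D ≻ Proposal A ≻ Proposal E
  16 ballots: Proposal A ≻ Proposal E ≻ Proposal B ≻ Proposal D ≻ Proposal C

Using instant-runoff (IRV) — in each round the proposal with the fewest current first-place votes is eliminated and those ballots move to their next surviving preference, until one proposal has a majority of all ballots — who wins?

Round 1: Proposal A 26, Proposal B 20, Proposal C 0, Proposal D 15, Proposal E 13. Proposal C eliminated.
Round 2: Proposal A 26, Proposal B 20, Proposal D 15, Proposal E 13. Proposal E eliminated.
Round 3: Proposal A 26, Proposal B 20, Proposal D 28. Proposal B eliminated.
Round 4: Proposal A 26, Proposal D 48. Proposal D has a majority (≥38).

Proposal D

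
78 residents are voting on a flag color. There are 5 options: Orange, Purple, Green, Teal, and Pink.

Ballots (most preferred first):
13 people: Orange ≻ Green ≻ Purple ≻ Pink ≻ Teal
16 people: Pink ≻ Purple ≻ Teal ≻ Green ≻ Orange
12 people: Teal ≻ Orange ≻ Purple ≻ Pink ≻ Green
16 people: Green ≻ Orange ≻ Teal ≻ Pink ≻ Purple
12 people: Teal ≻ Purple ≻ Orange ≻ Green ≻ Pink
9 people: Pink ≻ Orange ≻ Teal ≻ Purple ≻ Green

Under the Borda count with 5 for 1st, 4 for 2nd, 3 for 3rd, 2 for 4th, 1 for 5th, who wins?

Orange

Orange: 13×5 + 16×1 + 12×4 + 16×4 + 12×3 + 9×4 = 265
Purple: 13×3 + 16×4 + 12×3 + 16×1 + 12×4 + 9×2 = 221
Green: 13×4 + 16×2 + 12×1 + 16×5 + 12×2 + 9×1 = 209
Teal: 13×1 + 16×3 + 12×5 + 16×3 + 12×5 + 9×3 = 256
Pink: 13×2 + 16×5 + 12×2 + 16×2 + 12×1 + 9×5 = 219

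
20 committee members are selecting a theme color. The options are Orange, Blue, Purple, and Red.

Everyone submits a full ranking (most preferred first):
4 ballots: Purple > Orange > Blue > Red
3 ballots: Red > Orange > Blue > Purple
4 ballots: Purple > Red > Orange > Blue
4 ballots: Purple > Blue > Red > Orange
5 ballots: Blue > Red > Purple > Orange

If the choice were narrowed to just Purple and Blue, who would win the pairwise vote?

Purple

Purple is ranked above Blue on 12 ballots; Blue above Purple on 8.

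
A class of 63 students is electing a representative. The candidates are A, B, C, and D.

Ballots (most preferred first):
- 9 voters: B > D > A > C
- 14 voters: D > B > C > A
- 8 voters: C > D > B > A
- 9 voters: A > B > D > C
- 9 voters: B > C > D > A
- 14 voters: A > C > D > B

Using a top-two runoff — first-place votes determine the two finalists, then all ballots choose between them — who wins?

B

Round 1 first-place votes: A 23, B 18, C 8, D 14. A and B advance.
Runoff: A is ranked above B on 23 ballots, B above A on 40.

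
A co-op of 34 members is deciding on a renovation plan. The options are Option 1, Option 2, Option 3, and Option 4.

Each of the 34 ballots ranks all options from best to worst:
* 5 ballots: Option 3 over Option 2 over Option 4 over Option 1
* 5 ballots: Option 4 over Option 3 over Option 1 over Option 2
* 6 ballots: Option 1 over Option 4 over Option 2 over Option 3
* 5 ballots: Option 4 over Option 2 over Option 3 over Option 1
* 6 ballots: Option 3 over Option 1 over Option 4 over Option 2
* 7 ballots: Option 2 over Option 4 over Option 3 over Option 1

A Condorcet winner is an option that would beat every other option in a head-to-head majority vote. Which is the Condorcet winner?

Option 4 vs Option 1: 22–12
Option 4 vs Option 2: 22–12
Option 4 vs Option 3: 23–11
Option 4 beats every other option.

Option 4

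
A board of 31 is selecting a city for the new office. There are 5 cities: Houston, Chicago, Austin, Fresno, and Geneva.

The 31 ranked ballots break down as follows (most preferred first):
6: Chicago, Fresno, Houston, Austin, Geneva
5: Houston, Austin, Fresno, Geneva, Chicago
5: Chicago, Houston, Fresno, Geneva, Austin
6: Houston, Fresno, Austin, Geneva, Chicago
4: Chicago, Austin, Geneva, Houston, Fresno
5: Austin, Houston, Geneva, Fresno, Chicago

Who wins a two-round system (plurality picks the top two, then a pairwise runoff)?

Round 1 first-place votes: Houston 11, Chicago 15, Austin 5, Fresno 0, Geneva 0. Chicago and Houston advance.
Runoff: Chicago is ranked above Houston on 15 ballots, Houston above Chicago on 16.

Houston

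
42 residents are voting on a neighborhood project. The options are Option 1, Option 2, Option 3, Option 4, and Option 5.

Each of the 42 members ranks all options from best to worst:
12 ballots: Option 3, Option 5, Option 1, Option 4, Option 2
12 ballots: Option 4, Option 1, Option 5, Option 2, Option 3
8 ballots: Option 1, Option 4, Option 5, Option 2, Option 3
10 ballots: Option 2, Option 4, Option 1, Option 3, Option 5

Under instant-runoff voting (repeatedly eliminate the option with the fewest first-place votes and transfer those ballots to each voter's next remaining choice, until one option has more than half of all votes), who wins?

Round 1: Option 1 8, Option 2 10, Option 3 12, Option 4 12, Option 5 0. Option 5 eliminated.
Round 2: Option 1 8, Option 2 10, Option 3 12, Option 4 12. Option 1 eliminated.
Round 3: Option 2 10, Option 3 12, Option 4 20. Option 2 eliminated.
Round 4: Option 3 12, Option 4 30. Option 4 has a majority (≥22).

Option 4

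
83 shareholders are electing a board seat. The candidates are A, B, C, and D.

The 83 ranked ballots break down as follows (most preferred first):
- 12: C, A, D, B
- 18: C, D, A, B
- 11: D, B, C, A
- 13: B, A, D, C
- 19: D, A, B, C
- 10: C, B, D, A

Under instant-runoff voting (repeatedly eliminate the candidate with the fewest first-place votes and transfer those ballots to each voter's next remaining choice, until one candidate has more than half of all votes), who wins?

D

Round 1: A 0, B 13, C 40, D 30. A eliminated.
Round 2: B 13, C 40, D 30. B eliminated.
Round 3: C 40, D 43. D has a majority (≥42).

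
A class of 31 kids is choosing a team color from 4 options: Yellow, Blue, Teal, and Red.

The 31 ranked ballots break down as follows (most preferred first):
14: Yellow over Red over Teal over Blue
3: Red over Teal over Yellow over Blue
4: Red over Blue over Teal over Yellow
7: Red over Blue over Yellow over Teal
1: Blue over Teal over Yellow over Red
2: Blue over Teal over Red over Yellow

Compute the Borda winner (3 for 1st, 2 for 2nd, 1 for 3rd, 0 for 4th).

Yellow: 14×3 + 3×1 + 4×0 + 7×1 + 1×1 + 2×0 = 53
Blue: 14×0 + 3×0 + 4×2 + 7×2 + 1×3 + 2×3 = 31
Teal: 14×1 + 3×2 + 4×1 + 7×0 + 1×2 + 2×2 = 30
Red: 14×2 + 3×3 + 4×3 + 7×3 + 1×0 + 2×1 = 72

Red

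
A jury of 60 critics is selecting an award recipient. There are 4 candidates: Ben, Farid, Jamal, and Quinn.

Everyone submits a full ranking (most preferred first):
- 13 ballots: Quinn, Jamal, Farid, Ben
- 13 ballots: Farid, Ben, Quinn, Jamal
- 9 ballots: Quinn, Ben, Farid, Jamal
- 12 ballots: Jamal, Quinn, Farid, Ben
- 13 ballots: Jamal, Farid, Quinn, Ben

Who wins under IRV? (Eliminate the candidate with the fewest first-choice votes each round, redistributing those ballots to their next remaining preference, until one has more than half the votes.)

Round 1: Ben 0, Farid 13, Jamal 25, Quinn 22. Ben eliminated.
Round 2: Farid 13, Jamal 25, Quinn 22. Farid eliminated.
Round 3: Jamal 25, Quinn 35. Quinn has a majority (≥31).

Quinn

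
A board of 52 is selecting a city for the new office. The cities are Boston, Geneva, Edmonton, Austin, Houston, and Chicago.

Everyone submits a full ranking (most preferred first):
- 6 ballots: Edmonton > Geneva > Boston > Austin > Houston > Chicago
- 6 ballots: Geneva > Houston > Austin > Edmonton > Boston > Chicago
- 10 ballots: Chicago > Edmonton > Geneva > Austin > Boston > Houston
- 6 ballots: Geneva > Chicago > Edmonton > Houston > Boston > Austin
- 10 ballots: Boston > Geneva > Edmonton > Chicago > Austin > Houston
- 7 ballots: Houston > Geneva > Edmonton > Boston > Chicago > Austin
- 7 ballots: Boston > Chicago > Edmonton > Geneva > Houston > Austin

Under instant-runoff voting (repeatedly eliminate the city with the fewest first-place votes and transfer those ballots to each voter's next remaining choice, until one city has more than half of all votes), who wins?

Round 1: Boston 17, Geneva 12, Edmonton 6, Austin 0, Houston 7, Chicago 10. Austin eliminated.
Round 2: Boston 17, Geneva 12, Edmonton 6, Houston 7, Chicago 10. Edmonton eliminated.
Round 3: Boston 17, Geneva 18, Houston 7, Chicago 10. Houston eliminated.
Round 4: Boston 17, Geneva 25, Chicago 10. Chicago eliminated.
Round 5: Boston 17, Geneva 35. Geneva has a majority (≥27).

Geneva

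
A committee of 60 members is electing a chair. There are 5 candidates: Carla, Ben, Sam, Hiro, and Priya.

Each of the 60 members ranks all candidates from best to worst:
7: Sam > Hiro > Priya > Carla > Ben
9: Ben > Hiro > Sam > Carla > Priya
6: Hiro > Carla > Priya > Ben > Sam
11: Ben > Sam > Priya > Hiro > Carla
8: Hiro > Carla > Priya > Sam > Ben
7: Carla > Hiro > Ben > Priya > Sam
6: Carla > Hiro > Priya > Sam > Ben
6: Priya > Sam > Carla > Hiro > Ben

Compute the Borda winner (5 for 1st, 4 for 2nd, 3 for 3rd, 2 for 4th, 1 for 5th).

Hiro

Carla: 7×2 + 9×2 + 6×4 + 11×1 + 8×4 + 7×5 + 6×5 + 6×3 = 182
Ben: 7×1 + 9×5 + 6×2 + 11×5 + 8×1 + 7×3 + 6×1 + 6×1 = 160
Sam: 7×5 + 9×3 + 6×1 + 11×4 + 8×2 + 7×1 + 6×2 + 6×4 = 171
Hiro: 7×4 + 9×4 + 6×5 + 11×2 + 8×5 + 7×4 + 6×4 + 6×2 = 220
Priya: 7×3 + 9×1 + 6×3 + 11×3 + 8×3 + 7×2 + 6×3 + 6×5 = 167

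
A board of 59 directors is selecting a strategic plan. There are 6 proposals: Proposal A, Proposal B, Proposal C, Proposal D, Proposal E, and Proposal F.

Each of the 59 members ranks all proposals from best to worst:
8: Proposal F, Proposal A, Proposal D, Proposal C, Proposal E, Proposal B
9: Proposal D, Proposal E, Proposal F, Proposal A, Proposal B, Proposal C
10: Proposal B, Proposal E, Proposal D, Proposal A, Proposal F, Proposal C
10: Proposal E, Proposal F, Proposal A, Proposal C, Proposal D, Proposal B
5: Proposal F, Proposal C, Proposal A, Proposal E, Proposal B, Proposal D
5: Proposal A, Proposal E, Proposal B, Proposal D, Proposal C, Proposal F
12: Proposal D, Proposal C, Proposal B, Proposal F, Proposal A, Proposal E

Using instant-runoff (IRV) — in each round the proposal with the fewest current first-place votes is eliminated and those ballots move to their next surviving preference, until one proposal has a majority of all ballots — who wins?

Proposal E

Round 1: Proposal A 5, Proposal B 10, Proposal C 0, Proposal D 21, Proposal E 10, Proposal F 13. Proposal C eliminated.
Round 2: Proposal A 5, Proposal B 10, Proposal D 21, Proposal E 10, Proposal F 13. Proposal A eliminated.
Round 3: Proposal B 10, Proposal D 21, Proposal E 15, Proposal F 13. Proposal B eliminated.
Round 4: Proposal D 21, Proposal E 25, Proposal F 13. Proposal F eliminated.
Round 5: Proposal D 29, Proposal E 30. Proposal E has a majority (≥30).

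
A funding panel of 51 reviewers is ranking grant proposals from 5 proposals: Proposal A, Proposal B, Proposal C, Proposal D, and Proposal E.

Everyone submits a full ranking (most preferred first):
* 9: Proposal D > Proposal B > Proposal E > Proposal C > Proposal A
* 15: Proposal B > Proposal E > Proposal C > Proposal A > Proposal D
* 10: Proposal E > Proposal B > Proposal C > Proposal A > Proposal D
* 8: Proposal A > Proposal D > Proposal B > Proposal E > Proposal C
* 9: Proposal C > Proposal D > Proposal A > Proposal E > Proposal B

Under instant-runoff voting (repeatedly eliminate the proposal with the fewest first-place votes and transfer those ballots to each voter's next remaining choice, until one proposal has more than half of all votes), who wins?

Round 1: Proposal A 8, Proposal B 15, Proposal C 9, Proposal D 9, Proposal E 10. Proposal A eliminated.
Round 2: Proposal B 15, Proposal C 9, Proposal D 17, Proposal E 10. Proposal C eliminated.
Round 3: Proposal B 15, Proposal D 26, Proposal E 10. Proposal D has a majority (≥26).

Proposal D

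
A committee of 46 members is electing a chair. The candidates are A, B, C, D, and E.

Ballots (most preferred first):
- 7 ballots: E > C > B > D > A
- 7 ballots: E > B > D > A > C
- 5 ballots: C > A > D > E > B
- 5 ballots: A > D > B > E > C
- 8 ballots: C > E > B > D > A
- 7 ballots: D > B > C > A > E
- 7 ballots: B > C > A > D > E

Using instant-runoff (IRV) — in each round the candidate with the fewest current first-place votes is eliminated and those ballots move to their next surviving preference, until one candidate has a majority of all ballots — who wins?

Round 1: A 5, B 7, C 13, D 7, E 14. A eliminated.
Round 2: B 7, C 13, D 12, E 14. B eliminated.
Round 3: C 20, D 12, E 14. D eliminated.
Round 4: C 27, E 19. C has a majority (≥24).

C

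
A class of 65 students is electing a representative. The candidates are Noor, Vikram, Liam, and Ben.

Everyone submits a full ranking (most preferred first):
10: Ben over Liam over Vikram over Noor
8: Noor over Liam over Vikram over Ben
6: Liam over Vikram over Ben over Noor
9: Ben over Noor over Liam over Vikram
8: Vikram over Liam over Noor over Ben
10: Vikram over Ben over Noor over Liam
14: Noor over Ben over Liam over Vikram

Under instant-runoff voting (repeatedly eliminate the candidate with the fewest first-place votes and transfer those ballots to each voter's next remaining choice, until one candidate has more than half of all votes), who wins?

Round 1: Noor 22, Vikram 18, Liam 6, Ben 19. Liam eliminated.
Round 2: Noor 22, Vikram 24, Ben 19. Ben eliminated.
Round 3: Noor 31, Vikram 34. Vikram has a majority (≥33).

Vikram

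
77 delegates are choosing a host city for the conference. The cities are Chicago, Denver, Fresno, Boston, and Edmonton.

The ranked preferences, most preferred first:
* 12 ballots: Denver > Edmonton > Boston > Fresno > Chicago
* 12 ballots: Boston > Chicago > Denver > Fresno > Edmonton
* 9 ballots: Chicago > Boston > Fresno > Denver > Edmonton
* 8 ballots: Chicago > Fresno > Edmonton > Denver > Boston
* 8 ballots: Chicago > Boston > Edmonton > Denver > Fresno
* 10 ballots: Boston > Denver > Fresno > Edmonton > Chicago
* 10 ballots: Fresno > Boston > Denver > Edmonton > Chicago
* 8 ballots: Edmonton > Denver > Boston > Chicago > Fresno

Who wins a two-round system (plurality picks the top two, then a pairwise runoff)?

Round 1 first-place votes: Chicago 25, Denver 12, Fresno 10, Boston 22, Edmonton 8. Chicago and Boston advance.
Runoff: Chicago is ranked above Boston on 25 ballots, Boston above Chicago on 52.

Boston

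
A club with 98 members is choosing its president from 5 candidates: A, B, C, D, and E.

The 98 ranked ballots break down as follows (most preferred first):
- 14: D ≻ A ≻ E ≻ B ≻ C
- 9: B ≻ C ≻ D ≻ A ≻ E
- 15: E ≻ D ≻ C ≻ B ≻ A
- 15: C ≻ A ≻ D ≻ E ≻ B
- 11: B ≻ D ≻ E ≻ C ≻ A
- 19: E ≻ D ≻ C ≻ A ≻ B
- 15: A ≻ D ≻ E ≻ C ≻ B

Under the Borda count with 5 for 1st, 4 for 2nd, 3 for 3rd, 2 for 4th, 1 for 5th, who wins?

A: 14×4 + 9×2 + 15×1 + 15×4 + 11×1 + 19×2 + 15×5 = 273
B: 14×2 + 9×5 + 15×2 + 15×1 + 11×5 + 19×1 + 15×1 = 207
C: 14×1 + 9×4 + 15×3 + 15×5 + 11×2 + 19×3 + 15×2 = 279
D: 14×5 + 9×3 + 15×4 + 15×3 + 11×4 + 19×4 + 15×4 = 382
E: 14×3 + 9×1 + 15×5 + 15×2 + 11×3 + 19×5 + 15×3 = 329

D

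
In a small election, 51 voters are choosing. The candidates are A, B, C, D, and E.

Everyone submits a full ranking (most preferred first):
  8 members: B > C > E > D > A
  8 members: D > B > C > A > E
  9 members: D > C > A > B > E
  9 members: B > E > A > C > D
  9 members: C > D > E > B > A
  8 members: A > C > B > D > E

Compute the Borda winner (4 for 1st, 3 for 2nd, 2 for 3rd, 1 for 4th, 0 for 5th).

C

A: 8×0 + 8×1 + 9×2 + 9×2 + 9×0 + 8×4 = 76
B: 8×4 + 8×3 + 9×1 + 9×4 + 9×1 + 8×2 = 126
C: 8×3 + 8×2 + 9×3 + 9×1 + 9×4 + 8×3 = 136
D: 8×1 + 8×4 + 9×4 + 9×0 + 9×3 + 8×1 = 111
E: 8×2 + 8×0 + 9×0 + 9×3 + 9×2 + 8×0 = 61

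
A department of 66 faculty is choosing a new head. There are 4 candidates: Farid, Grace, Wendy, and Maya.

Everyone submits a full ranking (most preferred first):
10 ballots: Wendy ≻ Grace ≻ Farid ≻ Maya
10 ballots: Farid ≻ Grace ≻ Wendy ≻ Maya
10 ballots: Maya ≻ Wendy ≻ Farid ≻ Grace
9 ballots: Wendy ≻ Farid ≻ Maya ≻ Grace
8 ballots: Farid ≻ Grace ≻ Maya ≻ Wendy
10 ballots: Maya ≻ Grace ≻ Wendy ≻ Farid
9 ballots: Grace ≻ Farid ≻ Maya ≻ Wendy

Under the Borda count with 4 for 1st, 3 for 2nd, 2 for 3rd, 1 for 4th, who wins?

Farid: 10×2 + 10×4 + 10×2 + 9×3 + 8×4 + 10×1 + 9×3 = 176
Grace: 10×3 + 10×3 + 10×1 + 9×1 + 8×3 + 10×3 + 9×4 = 169
Wendy: 10×4 + 10×2 + 10×3 + 9×4 + 8×1 + 10×2 + 9×1 = 163
Maya: 10×1 + 10×1 + 10×4 + 9×2 + 8×2 + 10×4 + 9×2 = 152

Farid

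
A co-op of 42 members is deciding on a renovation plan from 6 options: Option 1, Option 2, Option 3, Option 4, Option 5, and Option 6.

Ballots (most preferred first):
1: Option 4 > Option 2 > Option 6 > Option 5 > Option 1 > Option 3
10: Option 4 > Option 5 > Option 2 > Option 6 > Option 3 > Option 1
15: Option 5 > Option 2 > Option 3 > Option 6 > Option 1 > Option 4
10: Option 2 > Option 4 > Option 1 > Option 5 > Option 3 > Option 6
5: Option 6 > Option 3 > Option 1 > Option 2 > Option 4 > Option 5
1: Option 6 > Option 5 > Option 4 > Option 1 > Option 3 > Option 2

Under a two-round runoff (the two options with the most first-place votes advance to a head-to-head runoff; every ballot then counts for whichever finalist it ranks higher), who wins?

Round 1 first-place votes: Option 1 0, Option 2 10, Option 3 0, Option 4 11, Option 5 15, Option 6 6. Option 5 and Option 4 advance.
Runoff: Option 5 is ranked above Option 4 on 16 ballots, Option 4 above Option 5 on 26.

Option 4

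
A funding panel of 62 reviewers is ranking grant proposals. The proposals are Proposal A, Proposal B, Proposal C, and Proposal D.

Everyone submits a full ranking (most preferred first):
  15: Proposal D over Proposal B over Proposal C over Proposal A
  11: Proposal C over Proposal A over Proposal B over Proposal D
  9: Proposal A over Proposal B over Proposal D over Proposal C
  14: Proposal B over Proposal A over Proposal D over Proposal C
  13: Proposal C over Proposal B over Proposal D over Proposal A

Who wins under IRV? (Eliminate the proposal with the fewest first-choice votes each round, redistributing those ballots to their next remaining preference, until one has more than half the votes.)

Proposal B

Round 1: Proposal A 9, Proposal B 14, Proposal C 24, Proposal D 15. Proposal A eliminated.
Round 2: Proposal B 23, Proposal C 24, Proposal D 15. Proposal D eliminated.
Round 3: Proposal B 38, Proposal C 24. Proposal B has a majority (≥32).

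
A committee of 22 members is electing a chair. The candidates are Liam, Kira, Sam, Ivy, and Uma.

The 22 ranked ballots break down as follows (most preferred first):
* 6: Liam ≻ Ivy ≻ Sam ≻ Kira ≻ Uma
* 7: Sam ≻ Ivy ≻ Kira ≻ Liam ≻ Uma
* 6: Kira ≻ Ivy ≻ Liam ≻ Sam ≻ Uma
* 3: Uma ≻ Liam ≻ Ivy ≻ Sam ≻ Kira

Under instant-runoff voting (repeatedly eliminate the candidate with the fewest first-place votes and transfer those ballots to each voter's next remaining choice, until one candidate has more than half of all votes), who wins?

Round 1: Liam 6, Kira 6, Sam 7, Ivy 0, Uma 3. Ivy eliminated.
Round 2: Liam 6, Kira 6, Sam 7, Uma 3. Uma eliminated.
Round 3: Liam 9, Kira 6, Sam 7. Kira eliminated.
Round 4: Liam 15, Sam 7. Liam has a majority (≥12).

Liam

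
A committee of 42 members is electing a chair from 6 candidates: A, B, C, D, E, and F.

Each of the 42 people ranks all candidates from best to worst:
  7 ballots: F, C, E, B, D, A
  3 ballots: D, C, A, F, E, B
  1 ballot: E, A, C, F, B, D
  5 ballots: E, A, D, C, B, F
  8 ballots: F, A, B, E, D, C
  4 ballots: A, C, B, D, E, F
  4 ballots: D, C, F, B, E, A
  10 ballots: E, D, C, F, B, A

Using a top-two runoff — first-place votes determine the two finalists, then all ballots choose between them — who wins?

Round 1 first-place votes: A 4, B 0, C 0, D 7, E 16, F 15. E and F advance.
Runoff: E is ranked above F on 20 ballots, F above E on 22.

F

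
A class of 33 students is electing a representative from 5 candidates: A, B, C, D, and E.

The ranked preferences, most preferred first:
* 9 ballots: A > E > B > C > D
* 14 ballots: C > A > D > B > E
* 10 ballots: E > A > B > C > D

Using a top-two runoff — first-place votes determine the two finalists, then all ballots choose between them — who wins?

E

Round 1 first-place votes: A 9, B 0, C 14, D 0, E 10. C and E advance.
Runoff: C is ranked above E on 14 ballots, E above C on 19.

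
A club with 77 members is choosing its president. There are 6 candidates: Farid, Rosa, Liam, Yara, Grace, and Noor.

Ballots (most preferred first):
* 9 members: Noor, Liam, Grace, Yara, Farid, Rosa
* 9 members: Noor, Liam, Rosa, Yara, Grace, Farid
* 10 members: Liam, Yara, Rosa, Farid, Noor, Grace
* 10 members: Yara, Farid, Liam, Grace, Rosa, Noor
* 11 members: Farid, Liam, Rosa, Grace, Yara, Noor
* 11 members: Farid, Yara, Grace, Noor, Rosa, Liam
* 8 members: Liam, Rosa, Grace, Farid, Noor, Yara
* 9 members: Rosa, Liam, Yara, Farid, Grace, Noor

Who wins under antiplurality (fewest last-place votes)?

Yara

Last-place votes: Farid 9, Rosa 9, Liam 11, Yara 8, Grace 10, Noor 30.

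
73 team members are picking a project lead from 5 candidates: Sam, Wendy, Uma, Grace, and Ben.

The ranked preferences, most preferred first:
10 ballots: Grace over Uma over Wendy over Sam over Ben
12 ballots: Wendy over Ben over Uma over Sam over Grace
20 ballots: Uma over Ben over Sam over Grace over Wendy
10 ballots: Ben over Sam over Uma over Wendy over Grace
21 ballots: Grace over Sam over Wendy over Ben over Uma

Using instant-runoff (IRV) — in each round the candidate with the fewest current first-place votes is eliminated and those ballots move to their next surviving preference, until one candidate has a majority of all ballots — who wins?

Uma

Round 1: Sam 0, Wendy 12, Uma 20, Grace 31, Ben 10. Sam eliminated.
Round 2: Wendy 12, Uma 20, Grace 31, Ben 10. Ben eliminated.
Round 3: Wendy 12, Uma 30, Grace 31. Wendy eliminated.
Round 4: Uma 42, Grace 31. Uma has a majority (≥37).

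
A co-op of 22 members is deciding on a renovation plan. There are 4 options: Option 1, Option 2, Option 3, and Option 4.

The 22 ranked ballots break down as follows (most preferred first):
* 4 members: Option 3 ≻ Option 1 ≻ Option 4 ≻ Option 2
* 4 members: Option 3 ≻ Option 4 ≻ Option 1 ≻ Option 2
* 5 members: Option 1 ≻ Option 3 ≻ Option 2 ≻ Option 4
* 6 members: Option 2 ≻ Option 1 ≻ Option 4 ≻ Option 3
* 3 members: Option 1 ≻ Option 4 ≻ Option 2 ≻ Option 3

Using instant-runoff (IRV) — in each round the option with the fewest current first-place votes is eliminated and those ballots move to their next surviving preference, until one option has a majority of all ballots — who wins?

Option 1

Round 1: Option 1 8, Option 2 6, Option 3 8, Option 4 0. Option 4 eliminated.
Round 2: Option 1 8, Option 2 6, Option 3 8. Option 2 eliminated.
Round 3: Option 1 14, Option 3 8. Option 1 has a majority (≥12).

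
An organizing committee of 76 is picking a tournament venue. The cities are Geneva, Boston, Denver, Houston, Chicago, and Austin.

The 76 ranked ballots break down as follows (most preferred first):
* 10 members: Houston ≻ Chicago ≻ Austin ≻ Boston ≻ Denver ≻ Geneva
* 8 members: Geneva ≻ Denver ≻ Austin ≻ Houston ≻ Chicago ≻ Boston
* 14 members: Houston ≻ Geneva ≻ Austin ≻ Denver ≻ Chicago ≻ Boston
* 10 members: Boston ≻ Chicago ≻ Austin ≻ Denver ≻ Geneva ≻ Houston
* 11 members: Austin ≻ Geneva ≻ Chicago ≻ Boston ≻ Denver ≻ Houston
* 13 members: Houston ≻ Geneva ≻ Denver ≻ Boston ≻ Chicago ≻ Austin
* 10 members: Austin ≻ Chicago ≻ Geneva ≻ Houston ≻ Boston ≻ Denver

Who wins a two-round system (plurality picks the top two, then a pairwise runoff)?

Round 1 first-place votes: Geneva 8, Boston 10, Denver 0, Houston 37, Chicago 0, Austin 21. Houston and Austin advance.
Runoff: Houston is ranked above Austin on 37 ballots, Austin above Houston on 39.

Austin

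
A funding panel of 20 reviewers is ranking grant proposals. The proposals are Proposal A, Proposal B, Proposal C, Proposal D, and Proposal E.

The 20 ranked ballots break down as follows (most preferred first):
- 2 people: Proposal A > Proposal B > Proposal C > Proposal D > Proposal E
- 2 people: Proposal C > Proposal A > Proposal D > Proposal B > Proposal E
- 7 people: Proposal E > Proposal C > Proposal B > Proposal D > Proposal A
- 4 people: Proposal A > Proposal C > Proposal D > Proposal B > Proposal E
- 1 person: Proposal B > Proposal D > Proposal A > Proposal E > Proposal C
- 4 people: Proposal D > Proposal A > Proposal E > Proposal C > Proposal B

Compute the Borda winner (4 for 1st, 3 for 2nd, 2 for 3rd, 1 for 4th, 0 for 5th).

Proposal C

Proposal A: 2×4 + 2×3 + 7×0 + 4×4 + 1×2 + 4×3 = 44
Proposal B: 2×3 + 2×1 + 7×2 + 4×1 + 1×4 + 4×0 = 30
Proposal C: 2×2 + 2×4 + 7×3 + 4×3 + 1×0 + 4×1 = 49
Proposal D: 2×1 + 2×2 + 7×1 + 4×2 + 1×3 + 4×4 = 40
Proposal E: 2×0 + 2×0 + 7×4 + 4×0 + 1×1 + 4×2 = 37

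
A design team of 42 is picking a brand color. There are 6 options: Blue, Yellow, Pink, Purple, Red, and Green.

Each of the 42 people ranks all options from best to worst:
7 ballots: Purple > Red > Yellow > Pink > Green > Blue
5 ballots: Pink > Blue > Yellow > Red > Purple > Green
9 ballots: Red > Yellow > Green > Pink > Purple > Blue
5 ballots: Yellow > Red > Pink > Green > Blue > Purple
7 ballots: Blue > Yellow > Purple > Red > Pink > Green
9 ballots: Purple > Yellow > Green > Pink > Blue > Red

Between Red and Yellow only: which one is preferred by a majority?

Yellow

Red is ranked above Yellow on 16 ballots; Yellow above Red on 26.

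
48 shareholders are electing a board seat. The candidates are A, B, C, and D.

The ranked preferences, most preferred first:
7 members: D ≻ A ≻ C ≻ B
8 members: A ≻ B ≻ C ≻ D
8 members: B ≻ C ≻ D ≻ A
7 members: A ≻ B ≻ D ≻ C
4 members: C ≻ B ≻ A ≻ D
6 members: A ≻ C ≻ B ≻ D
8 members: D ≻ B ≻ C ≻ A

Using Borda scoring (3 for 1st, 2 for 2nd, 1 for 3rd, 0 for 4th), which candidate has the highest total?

B

A: 7×2 + 8×3 + 8×0 + 7×3 + 4×1 + 6×3 + 8×0 = 81
B: 7×0 + 8×2 + 8×3 + 7×2 + 4×2 + 6×1 + 8×2 = 84
C: 7×1 + 8×1 + 8×2 + 7×0 + 4×3 + 6×2 + 8×1 = 63
D: 7×3 + 8×0 + 8×1 + 7×1 + 4×0 + 6×0 + 8×3 = 60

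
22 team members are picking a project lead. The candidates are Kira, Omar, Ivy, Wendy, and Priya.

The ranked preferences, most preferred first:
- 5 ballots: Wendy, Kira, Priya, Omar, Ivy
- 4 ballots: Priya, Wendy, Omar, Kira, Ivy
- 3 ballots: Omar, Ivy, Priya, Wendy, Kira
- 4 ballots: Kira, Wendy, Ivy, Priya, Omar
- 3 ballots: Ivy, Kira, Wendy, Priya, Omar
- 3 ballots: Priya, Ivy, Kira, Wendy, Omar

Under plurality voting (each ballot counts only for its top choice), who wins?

First-place votes: Kira 4, Omar 3, Ivy 3, Wendy 5, Priya 7.

Priya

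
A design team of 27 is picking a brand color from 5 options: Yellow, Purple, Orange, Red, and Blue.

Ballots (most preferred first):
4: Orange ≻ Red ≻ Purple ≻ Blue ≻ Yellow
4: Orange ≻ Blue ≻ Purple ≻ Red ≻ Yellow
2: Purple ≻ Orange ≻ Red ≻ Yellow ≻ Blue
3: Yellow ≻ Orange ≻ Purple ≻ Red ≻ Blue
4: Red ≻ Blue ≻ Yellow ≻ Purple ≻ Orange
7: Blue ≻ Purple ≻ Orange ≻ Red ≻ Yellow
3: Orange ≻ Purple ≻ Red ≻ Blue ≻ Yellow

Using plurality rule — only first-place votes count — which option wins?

First-place votes: Yellow 3, Purple 2, Orange 11, Red 4, Blue 7.

Orange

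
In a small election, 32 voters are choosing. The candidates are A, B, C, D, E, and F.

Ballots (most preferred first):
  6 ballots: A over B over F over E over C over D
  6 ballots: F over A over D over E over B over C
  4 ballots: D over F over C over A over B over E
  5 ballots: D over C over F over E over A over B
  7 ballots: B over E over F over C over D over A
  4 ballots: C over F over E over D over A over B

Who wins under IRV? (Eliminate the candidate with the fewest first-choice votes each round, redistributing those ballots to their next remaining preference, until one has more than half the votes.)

Round 1: A 6, B 7, C 4, D 9, E 0, F 6. E eliminated.
Round 2: A 6, B 7, C 4, D 9, F 6. C eliminated.
Round 3: A 6, B 7, D 9, F 10. A eliminated.
Round 4: B 13, D 9, F 10. D eliminated.
Round 5: B 13, F 19. F has a majority (≥17).

F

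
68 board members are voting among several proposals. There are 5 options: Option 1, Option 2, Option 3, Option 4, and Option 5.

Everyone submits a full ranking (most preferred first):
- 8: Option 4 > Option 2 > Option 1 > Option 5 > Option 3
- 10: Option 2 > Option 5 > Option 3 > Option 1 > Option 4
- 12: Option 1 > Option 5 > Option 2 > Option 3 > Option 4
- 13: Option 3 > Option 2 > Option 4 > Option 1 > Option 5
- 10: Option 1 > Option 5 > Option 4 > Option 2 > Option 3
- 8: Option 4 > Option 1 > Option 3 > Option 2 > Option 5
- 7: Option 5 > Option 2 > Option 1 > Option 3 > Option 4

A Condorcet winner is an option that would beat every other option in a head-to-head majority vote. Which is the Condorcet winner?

Option 2 vs Option 1: 38–30
Option 2 vs Option 3: 47–21
Option 2 vs Option 4: 42–26
Option 2 vs Option 5: 39–29
Option 2 beats every other option.

Option 2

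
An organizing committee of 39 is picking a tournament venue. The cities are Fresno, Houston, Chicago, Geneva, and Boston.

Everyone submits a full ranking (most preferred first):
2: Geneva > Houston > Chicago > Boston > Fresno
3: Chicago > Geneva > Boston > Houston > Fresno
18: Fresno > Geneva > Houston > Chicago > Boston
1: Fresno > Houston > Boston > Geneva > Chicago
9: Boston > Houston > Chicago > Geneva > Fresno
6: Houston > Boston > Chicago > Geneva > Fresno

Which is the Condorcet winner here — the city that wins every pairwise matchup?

Geneva vs Fresno: 20–19
Geneva vs Houston: 23–16
Geneva vs Chicago: 21–18
Geneva vs Boston: 23–16
Geneva beats every other city.

Geneva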